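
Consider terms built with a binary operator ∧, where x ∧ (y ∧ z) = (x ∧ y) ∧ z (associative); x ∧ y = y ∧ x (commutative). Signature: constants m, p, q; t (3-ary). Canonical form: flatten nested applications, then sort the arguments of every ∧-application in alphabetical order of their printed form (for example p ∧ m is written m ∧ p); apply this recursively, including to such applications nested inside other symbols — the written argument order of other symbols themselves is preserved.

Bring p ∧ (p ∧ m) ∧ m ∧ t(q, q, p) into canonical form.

Merge nested applications:  p ∧ p ∧ m ∧ m ∧ t(q, q, p)
Order the arguments:  m ∧ m ∧ p ∧ p ∧ t(q, q, p)

Answer: m ∧ m ∧ p ∧ p ∧ t(q, q, p)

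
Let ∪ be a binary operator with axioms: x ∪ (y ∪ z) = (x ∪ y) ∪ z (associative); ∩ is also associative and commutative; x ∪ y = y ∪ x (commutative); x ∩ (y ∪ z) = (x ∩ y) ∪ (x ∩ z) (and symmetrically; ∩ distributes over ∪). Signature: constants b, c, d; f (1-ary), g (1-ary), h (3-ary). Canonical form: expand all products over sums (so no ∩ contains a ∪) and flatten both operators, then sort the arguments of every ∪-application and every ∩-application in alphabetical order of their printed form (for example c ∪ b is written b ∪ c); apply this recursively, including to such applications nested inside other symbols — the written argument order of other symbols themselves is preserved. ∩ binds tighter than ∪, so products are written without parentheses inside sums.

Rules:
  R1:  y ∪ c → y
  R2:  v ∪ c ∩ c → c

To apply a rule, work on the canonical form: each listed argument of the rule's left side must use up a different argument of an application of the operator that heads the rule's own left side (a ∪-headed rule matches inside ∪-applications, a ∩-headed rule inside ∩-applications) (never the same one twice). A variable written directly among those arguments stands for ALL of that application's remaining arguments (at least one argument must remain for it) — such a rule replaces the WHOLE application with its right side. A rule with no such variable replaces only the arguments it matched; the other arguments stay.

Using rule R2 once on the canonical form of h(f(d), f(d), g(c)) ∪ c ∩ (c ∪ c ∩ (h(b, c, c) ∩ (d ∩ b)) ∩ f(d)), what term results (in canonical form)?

Canonical form:  b ∩ c ∩ c ∩ d ∩ f(d) ∩ h(b, c, c) ∪ c ∩ c ∪ h(f(d), f(d), g(c))
R2 matches:  uses c ∩ c;  v := b ∩ c ∩ c ∩ d ∩ f(d) ∩ h(b, c, c) ∪ h(f(d), f(d), g(c))
The extension variable absorbs all remaining arguments, so the whole application is rewritten.
Giving:  c

Answer: c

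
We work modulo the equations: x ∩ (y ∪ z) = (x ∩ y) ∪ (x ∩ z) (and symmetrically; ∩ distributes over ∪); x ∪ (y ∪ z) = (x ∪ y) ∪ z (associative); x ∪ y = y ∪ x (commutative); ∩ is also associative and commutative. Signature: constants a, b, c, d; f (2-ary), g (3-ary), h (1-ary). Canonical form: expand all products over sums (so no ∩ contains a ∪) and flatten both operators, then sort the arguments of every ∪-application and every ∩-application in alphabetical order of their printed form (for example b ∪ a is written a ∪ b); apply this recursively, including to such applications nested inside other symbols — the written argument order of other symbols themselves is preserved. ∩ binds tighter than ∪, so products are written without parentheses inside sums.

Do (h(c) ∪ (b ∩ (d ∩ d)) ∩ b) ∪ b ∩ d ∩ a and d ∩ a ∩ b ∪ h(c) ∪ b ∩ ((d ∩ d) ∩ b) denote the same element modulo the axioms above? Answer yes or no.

Left:  (h(c) ∪ (b ∩ (d ∩ d)) ∩ b) ∪ b ∩ d ∩ a
  Flatten:  h(c) ∪ b ∩ b ∩ d ∩ d ∪ a ∩ b ∩ d
  Sort arguments:  a ∩ b ∩ d ∪ b ∩ b ∩ d ∩ d ∪ h(c)
Right:  d ∩ a ∩ b ∪ h(c) ∪ b ∩ ((d ∩ d) ∩ b)
  Merge nested applications:  a ∩ b ∩ d ∪ h(c) ∪ b ∩ b ∩ d ∩ d
  Sort arguments:  a ∩ b ∩ d ∪ b ∩ b ∩ d ∩ d ∪ h(c)

Answer: yes — both canonical forms are a ∩ b ∩ d ∪ b ∩ b ∩ d ∩ d ∪ h(c)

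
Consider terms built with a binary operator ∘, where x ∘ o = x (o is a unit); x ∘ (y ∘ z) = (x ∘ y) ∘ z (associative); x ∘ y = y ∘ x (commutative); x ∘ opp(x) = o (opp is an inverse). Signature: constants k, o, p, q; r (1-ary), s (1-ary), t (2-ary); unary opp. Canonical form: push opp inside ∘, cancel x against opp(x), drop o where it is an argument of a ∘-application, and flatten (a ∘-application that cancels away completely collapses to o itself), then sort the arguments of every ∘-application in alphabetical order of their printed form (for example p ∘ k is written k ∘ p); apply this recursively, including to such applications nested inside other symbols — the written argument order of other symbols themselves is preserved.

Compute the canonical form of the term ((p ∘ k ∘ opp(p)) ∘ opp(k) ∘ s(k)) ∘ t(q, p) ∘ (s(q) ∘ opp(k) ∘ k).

Answer: s(k) ∘ s(q) ∘ t(q, p)

Derivation:
Cancel:  p cancels; k cancels
Collect:  s(k) ∘ t(q, p) ∘ s(q)
Order the arguments:  s(k) ∘ s(q) ∘ t(q, p)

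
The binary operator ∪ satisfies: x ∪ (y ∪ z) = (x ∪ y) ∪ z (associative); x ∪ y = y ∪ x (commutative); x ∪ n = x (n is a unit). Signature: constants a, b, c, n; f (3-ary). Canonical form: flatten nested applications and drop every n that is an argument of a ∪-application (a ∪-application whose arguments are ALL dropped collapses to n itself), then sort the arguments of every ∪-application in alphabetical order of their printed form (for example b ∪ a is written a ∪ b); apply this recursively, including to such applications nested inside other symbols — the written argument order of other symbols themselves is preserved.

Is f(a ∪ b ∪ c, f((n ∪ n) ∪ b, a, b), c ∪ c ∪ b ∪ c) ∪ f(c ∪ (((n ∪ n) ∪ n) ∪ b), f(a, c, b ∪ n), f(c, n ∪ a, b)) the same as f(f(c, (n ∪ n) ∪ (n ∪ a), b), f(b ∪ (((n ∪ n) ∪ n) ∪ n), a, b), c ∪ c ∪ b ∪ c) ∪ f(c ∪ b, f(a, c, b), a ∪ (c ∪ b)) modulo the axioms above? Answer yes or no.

Answer: no — f(a ∪ b ∪ c, f(b, a, b), b ∪ c ∪ c ∪ c) ∪ f(b ∪ c, f(a, c, b), f(c, a, b)) vs f(b ∪ c, f(a, c, b), a ∪ b ∪ c) ∪ f(f(c, a, b), f(b, a, b), b ∪ c ∪ c ∪ c)

Derivation:
Left:  f(a ∪ b ∪ c, f((n ∪ n) ∪ b, a, b), c ∪ c ∪ b ∪ c) ∪ f(c ∪ (((n ∪ n) ∪ n) ∪ b), f(a, c, b ∪ n), f(c, n ∪ a, b))
  Inside:  f(a ∪ b ∪ c, f((n ∪ n) ∪ b, a, b), c ∪ c ∪ b ∪ c)  →  f(a ∪ b ∪ c, f(b, a, b), b ∪ c ∪ c ∪ c)
  Canonicalize subterm:  f(c ∪ (((n ∪ n) ∪ n) ∪ b), f(a, c, b ∪ n), f(c, n ∪ a, b))  →  f(b ∪ c, f(a, c, b), f(c, a, b))
  Sort:  f(a ∪ b ∪ c, f(b, a, b), b ∪ c ∪ c ∪ c) ∪ f(b ∪ c, f(a, c, b), f(c, a, b))
Right:  f(f(c, (n ∪ n) ∪ (n ∪ a), b), f(b ∪ (((n ∪ n) ∪ n) ∪ n), a, b), c ∪ c ∪ b ∪ c) ∪ f(c ∪ b, f(a, c, b), a ∪ (c ∪ b))
  Inside:  f(f(c, (n ∪ n) ∪ (n ∪ a), b), f(b ∪ (((n ∪ n) ∪ n) ∪ n), a, b), c ∪ c ∪ b ∪ c)  →  f(f(c, a, b), f(b, a, b), b ∪ c ∪ c ∪ c)
  Simplify inside:  f(c ∪ b, f(a, c, b), a ∪ (c ∪ b))  →  f(b ∪ c, f(a, c, b), a ∪ b ∪ c)
  Sort:  f(b ∪ c, f(a, c, b), a ∪ b ∪ c) ∪ f(f(c, a, b), f(b, a, b), b ∪ c ∪ c ∪ c)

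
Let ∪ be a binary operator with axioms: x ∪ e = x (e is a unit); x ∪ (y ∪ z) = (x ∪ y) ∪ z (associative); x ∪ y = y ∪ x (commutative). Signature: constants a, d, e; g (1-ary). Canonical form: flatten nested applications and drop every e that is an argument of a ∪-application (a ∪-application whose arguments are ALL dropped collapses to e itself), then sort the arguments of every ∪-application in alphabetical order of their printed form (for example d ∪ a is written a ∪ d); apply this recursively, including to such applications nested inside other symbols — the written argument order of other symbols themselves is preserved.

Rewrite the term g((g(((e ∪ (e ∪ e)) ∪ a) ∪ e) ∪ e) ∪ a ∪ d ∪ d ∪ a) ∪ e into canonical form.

Inside:  g((g(((e ∪ (e ∪ e)) ∪ a) ∪ e) ∪ e) ∪ a ∪ d ∪ d ∪ a)  →  g(a ∪ a ∪ d ∪ d ∪ g(a))
Units out:  drop e
Sort arguments:  g(a ∪ a ∪ d ∪ d ∪ g(a))

Answer: g(a ∪ a ∪ d ∪ d ∪ g(a))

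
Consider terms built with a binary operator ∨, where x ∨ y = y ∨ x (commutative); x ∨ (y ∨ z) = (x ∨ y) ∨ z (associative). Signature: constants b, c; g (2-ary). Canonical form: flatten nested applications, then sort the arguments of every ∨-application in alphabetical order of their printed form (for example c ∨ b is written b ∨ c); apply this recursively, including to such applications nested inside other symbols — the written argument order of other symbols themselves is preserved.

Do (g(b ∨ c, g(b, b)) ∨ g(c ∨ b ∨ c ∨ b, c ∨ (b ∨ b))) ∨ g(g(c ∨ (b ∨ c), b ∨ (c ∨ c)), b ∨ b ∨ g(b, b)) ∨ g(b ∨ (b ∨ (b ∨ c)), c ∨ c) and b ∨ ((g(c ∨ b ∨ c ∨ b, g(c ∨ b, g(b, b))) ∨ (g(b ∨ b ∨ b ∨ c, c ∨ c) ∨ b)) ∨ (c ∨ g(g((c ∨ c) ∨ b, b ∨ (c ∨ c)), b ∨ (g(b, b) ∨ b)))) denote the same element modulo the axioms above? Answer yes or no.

Answer: no — g(b ∨ b ∨ b ∨ c, c ∨ c) ∨ g(b ∨ b ∨ c ∨ c, b ∨ b ∨ c) ∨ g(b ∨ c, g(b, b)) ∨ g(g(b ∨ c ∨ c, b ∨ c ∨ c), b ∨ b ∨ g(b, b)) vs b ∨ b ∨ c ∨ g(b ∨ b ∨ b ∨ c, c ∨ c) ∨ g(b ∨ b ∨ c ∨ c, g(b ∨ c, g(b, b))) ∨ g(g(b ∨ c ∨ c, b ∨ c ∨ c), b ∨ b ∨ g(b, b))

Derivation:
Left:  (g(b ∨ c, g(b, b)) ∨ g(c ∨ b ∨ c ∨ b, c ∨ (b ∨ b))) ∨ g(g(c ∨ (b ∨ c), b ∨ (c ∨ c)), b ∨ b ∨ g(b, b)) ∨ g(b ∨ (b ∨ (b ∨ c)), c ∨ c)
  Un-nest:  g(b ∨ c, g(b, b)) ∨ g(c ∨ b ∨ c ∨ b, c ∨ (b ∨ b)) ∨ g(g(c ∨ (b ∨ c), b ∨ (c ∨ c)), b ∨ b ∨ g(b, b)) ∨ g(b ∨ (b ∨ (b ∨ c)), c ∨ c)
  Inside:  g(c ∨ b ∨ c ∨ b, c ∨ (b ∨ b))  →  g(b ∨ b ∨ c ∨ c, b ∨ b ∨ c)
  Inside:  g(g(c ∨ (b ∨ c), b ∨ (c ∨ c)), b ∨ b ∨ g(b, b))  →  g(g(b ∨ c ∨ c, b ∨ c ∨ c), b ∨ b ∨ g(b, b))
  Canonicalize subterm:  g(b ∨ (b ∨ (b ∨ c)), c ∨ c)  →  g(b ∨ b ∨ b ∨ c, c ∨ c)
  Sort arguments:  g(b ∨ b ∨ b ∨ c, c ∨ c) ∨ g(b ∨ b ∨ c ∨ c, b ∨ b ∨ c) ∨ g(b ∨ c, g(b, b)) ∨ g(g(b ∨ c ∨ c, b ∨ c ∨ c), b ∨ b ∨ g(b, b))
Right:  b ∨ ((g(c ∨ b ∨ c ∨ b, g(c ∨ b, g(b, b))) ∨ (g(b ∨ b ∨ b ∨ c, c ∨ c) ∨ b)) ∨ (c ∨ g(g((c ∨ c) ∨ b, b ∨ (c ∨ c)), b ∨ (g(b, b) ∨ b))))
  Merge nested applications:  b ∨ g(c ∨ b ∨ c ∨ b, g(c ∨ b, g(b, b))) ∨ g(b ∨ b ∨ b ∨ c, c ∨ c) ∨ b ∨ c ∨ g(g((c ∨ c) ∨ b, b ∨ (c ∨ c)), b ∨ (g(b, b) ∨ b))
  Simplify inside:  g(c ∨ b ∨ c ∨ b, g(c ∨ b, g(b, b)))  →  g(b ∨ b ∨ c ∨ c, g(b ∨ c, g(b, b)))
  Canonicalize subterm:  g(g((c ∨ c) ∨ b, b ∨ (c ∨ c)), b ∨ (g(b, b) ∨ b))  →  g(g(b ∨ c ∨ c, b ∨ c ∨ c), b ∨ b ∨ g(b, b))
  Order the arguments:  b ∨ b ∨ c ∨ g(b ∨ b ∨ b ∨ c, c ∨ c) ∨ g(b ∨ b ∨ c ∨ c, g(b ∨ c, g(b, b))) ∨ g(g(b ∨ c ∨ c, b ∨ c ∨ c), b ∨ b ∨ g(b, b))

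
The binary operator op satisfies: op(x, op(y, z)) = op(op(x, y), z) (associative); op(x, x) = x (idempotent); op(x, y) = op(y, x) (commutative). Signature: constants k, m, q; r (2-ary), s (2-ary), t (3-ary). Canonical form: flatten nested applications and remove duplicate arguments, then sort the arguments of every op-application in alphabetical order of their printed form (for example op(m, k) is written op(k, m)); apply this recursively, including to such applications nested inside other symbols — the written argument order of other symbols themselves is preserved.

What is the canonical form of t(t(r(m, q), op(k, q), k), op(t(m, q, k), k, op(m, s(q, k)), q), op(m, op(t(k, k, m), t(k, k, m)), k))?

Work inside:  op(m, op(t(k, k, m), t(k, k, m)), k)
Un-nest:  op(m, t(k, k, m), t(k, k, m), k)
Idempotence:  drop duplicate t(k, k, m)
Order the arguments:  op(k, m, t(k, k, m))
Put back:  t(t(r(m, q), op(k, q), k), op(k, m, q, s(q, k), t(m, q, k)), op(k, m, t(k, k, m)))

Answer: t(t(r(m, q), op(k, q), k), op(k, m, q, s(q, k), t(m, q, k)), op(k, m, t(k, k, m)))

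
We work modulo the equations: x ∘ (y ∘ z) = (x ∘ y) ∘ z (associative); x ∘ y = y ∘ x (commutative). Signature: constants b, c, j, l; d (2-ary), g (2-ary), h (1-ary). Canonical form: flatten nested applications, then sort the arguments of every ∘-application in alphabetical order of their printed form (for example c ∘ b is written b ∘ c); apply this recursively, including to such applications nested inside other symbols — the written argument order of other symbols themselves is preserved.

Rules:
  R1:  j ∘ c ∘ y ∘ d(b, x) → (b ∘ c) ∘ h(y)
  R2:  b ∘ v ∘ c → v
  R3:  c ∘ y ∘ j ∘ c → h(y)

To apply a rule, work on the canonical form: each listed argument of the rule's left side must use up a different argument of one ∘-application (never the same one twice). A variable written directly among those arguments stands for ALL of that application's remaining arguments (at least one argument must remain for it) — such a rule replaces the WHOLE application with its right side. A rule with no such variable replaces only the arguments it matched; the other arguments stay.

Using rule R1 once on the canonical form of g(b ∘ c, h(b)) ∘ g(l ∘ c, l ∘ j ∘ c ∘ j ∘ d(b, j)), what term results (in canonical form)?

Answer: g(b ∘ c, h(b)) ∘ g(c ∘ l, b ∘ c ∘ h(j ∘ l))

Derivation:
Canonical form:  g(b ∘ c, h(b)) ∘ g(c ∘ l, c ∘ d(b, j) ∘ j ∘ j ∘ l)
R1 matches:  uses c, d(b, j), j;  x := j, y := j ∘ l
The extension variable absorbs all remaining arguments, so the whole application is rewritten.
Result:  g(b ∘ c, h(b)) ∘ g(c ∘ l, b ∘ c ∘ h(j ∘ l))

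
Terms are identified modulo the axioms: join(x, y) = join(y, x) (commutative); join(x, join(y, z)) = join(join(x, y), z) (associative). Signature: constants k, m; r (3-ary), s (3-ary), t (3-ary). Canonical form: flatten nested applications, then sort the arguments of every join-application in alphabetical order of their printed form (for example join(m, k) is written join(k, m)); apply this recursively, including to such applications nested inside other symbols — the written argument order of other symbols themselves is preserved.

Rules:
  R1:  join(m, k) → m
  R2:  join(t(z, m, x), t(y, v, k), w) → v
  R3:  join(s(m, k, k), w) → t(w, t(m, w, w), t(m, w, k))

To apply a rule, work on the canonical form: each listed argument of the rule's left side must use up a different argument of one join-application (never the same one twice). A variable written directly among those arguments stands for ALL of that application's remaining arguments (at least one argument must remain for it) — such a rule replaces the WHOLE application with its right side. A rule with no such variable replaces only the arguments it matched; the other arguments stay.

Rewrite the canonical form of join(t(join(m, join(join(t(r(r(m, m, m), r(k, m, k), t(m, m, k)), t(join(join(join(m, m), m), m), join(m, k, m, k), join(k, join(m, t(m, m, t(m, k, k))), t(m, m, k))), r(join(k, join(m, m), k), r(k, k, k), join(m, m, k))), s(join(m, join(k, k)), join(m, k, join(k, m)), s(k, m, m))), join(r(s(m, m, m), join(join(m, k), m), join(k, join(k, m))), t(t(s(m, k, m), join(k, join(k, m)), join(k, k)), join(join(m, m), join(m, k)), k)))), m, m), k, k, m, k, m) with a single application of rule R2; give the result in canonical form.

Canonical form:  join(k, k, k, m, m, t(join(m, r(s(m, m, m), join(k, m, m), join(k, k, m)), s(join(k, k, m), join(k, k, m, m), s(k, m, m)), t(r(r(m, m, m), r(k, m, k), t(m, m, k)), t(join(m, m, m, m), join(k, k, m, m), join(k, m, t(m, m, k), t(m, m, t(m, k, k)))), r(join(k, k, m, m), r(k, k, k), join(k, m, m))), t(t(s(m, k, m), join(k, k, m), join(k, k)), join(k, m, m, m), k)), m, m))
Apply R2:  consuming t(m, m, k), t(m, m, t(m, k, k));  v := m, w := join(k, m), x := t(m, k, k), y := m, z := m
The extension variable absorbs all remaining arguments, so the whole application is rewritten.
New term:  join(k, k, k, m, m, t(join(m, r(s(m, m, m), join(k, m, m), join(k, k, m)), s(join(k, k, m), join(k, k, m, m), s(k, m, m)), t(r(r(m, m, m), r(k, m, k), t(m, m, k)), t(join(m, m, m, m), join(k, k, m, m), m), r(join(k, k, m, m), r(k, k, k), join(k, m, m))), t(t(s(m, k, m), join(k, k, m), join(k, k)), join(k, m, m, m), k)), m, m))

Answer: join(k, k, k, m, m, t(join(m, r(s(m, m, m), join(k, m, m), join(k, k, m)), s(join(k, k, m), join(k, k, m, m), s(k, m, m)), t(r(r(m, m, m), r(k, m, k), t(m, m, k)), t(join(m, m, m, m), join(k, k, m, m), m), r(join(k, k, m, m), r(k, k, k), join(k, m, m))), t(t(s(m, k, m), join(k, k, m), join(k, k)), join(k, m, m, m), k)), m, m))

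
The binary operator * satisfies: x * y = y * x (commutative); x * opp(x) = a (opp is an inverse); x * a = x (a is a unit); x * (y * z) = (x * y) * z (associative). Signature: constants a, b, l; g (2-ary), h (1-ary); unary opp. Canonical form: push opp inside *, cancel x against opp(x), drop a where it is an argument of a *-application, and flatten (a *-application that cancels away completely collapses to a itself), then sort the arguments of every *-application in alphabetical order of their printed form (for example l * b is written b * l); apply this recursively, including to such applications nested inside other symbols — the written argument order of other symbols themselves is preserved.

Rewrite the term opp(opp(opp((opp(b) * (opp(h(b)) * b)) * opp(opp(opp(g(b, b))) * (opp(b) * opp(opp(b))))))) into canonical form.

Push opp inside:  distribute opp over * and collapse double opp
Cancel:  b cancels
Collect:  h(b) * g(b, b)
Sort:  g(b, b) * h(b)

Answer: g(b, b) * h(b)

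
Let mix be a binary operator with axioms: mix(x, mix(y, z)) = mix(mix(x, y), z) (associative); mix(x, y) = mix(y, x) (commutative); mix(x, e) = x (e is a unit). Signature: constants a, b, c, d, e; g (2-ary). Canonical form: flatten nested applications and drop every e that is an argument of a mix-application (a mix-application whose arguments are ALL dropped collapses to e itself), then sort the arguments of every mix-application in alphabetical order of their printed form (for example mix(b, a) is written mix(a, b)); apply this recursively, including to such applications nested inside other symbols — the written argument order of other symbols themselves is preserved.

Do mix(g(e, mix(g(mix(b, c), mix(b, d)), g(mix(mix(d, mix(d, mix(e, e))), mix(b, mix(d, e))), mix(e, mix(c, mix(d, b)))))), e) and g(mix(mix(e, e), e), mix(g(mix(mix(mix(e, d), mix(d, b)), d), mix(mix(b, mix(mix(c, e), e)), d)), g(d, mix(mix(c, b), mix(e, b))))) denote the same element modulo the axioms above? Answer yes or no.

Answer: no — g(e, mix(g(mix(b, c), mix(b, d)), g(mix(b, d, d, d), mix(b, c, d)))) vs g(e, mix(g(d, mix(b, b, c)), g(mix(b, d, d, d), mix(b, c, d))))

Derivation:
Left:  mix(g(e, mix(g(mix(b, c), mix(b, d)), g(mix(mix(d, mix(d, mix(e, e))), mix(b, mix(d, e))), mix(e, mix(c, mix(d, b)))))), e)
  Simplify inside:  g(e, mix(g(mix(b, c), mix(b, d)), g(mix(mix(d, mix(d, mix(e, e))), mix(b, mix(d, e))), mix(e, mix(c, mix(d, b))))))  →  g(e, mix(g(mix(b, c), mix(b, d)), g(mix(b, d, d, d), mix(b, c, d))))
  Units out:  drop e
  Order the arguments:  g(e, mix(g(mix(b, c), mix(b, d)), g(mix(b, d, d, d), mix(b, c, d))))
Right:  g(mix(mix(e, e), e), mix(g(mix(mix(mix(e, d), mix(d, b)), d), mix(mix(b, mix(mix(c, e), e)), d)), g(d, mix(mix(c, b), mix(e, b)))))
  Focus inside:  mix(g(mix(mix(mix(e, d), mix(d, b)), d), mix(mix(b, mix(mix(c, e), e)), d)), g(d, mix(mix(c, b), mix(e, b))))
  Canonicalize subterm:  g(mix(mix(mix(e, d), mix(d, b)), d), mix(mix(b, mix(mix(c, e), e)), d))  →  g(mix(b, d, d, d), mix(b, c, d))
  Inside:  g(d, mix(mix(c, b), mix(e, b)))  →  g(d, mix(b, b, c))
  Order the arguments:  mix(g(d, mix(b, b, c)), g(mix(b, d, d, d), mix(b, c, d)))
  Reassemble:  g(e, mix(g(d, mix(b, b, c)), g(mix(b, d, d, d), mix(b, c, d))))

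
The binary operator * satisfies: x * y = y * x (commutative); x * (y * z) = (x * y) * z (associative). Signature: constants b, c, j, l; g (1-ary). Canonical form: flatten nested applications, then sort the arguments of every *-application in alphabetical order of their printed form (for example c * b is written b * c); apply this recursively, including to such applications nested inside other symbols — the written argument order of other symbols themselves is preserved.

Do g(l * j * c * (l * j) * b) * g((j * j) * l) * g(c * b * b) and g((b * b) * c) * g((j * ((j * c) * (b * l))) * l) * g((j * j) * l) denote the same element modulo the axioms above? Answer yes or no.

Answer: yes — both canonical forms are g(b * b * c) * g(b * c * j * j * l * l) * g(j * j * l)

Derivation:
Left:  g(l * j * c * (l * j) * b) * g((j * j) * l) * g(c * b * b)
  Simplify inside:  g(l * j * c * (l * j) * b)  →  g(b * c * j * j * l * l)
  Simplify inside:  g((j * j) * l)  →  g(j * j * l)
  Simplify inside:  g(c * b * b)  →  g(b * b * c)
  Order the arguments:  g(b * b * c) * g(b * c * j * j * l * l) * g(j * j * l)
Right:  g((b * b) * c) * g((j * ((j * c) * (b * l))) * l) * g((j * j) * l)
  Inside:  g((b * b) * c)  →  g(b * b * c)
  Inside:  g((j * ((j * c) * (b * l))) * l)  →  g(b * c * j * j * l * l)
  Inside:  g((j * j) * l)  →  g(j * j * l)
  Sort arguments:  g(b * b * c) * g(b * c * j * j * l * l) * g(j * j * l)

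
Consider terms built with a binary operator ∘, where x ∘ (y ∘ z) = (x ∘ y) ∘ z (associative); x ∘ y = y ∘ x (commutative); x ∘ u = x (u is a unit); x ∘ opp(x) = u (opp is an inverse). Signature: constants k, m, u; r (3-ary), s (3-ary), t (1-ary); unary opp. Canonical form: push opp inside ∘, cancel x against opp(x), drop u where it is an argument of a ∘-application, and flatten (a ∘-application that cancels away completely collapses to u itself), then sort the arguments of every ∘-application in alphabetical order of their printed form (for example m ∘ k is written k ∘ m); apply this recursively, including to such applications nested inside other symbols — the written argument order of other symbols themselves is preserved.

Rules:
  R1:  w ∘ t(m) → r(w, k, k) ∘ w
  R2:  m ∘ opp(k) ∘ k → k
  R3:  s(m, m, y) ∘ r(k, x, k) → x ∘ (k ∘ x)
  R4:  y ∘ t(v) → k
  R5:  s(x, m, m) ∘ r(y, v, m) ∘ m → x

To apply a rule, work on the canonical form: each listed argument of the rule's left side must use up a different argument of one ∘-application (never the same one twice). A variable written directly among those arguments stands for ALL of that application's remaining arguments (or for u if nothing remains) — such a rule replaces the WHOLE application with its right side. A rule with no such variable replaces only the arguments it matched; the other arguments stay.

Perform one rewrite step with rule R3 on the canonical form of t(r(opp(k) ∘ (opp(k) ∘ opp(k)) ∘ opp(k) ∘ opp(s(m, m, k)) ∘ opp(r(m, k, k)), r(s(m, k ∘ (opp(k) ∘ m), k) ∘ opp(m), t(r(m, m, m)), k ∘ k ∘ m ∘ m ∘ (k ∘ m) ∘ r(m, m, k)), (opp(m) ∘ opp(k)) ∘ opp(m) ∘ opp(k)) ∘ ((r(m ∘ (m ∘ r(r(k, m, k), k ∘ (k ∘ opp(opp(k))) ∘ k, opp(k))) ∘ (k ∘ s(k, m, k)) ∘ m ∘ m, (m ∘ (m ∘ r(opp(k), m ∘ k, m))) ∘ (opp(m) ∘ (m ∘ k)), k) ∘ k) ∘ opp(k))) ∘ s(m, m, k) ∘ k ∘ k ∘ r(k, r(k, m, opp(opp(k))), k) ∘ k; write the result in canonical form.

Answer: k ∘ k ∘ k ∘ k ∘ r(k, m, k) ∘ r(k, m, k) ∘ t(r(k ∘ m ∘ m ∘ m ∘ m ∘ r(r(k, m, k), k ∘ k ∘ k ∘ k, opp(k)) ∘ s(k, m, k), k ∘ m ∘ m ∘ r(opp(k), k ∘ m, m), k) ∘ r(opp(k) ∘ opp(k) ∘ opp(k) ∘ opp(k) ∘ opp(r(m, k, k)) ∘ opp(s(m, m, k)), r(opp(m) ∘ s(m, m, k), t(r(m, m, m)), k ∘ k ∘ k ∘ m ∘ m ∘ m ∘ r(m, m, k)), opp(k) ∘ opp(k) ∘ opp(m) ∘ opp(m)))

Derivation:
Canonical form:  k ∘ k ∘ k ∘ r(k, r(k, m, k), k) ∘ s(m, m, k) ∘ t(r(k ∘ m ∘ m ∘ m ∘ m ∘ r(r(k, m, k), k ∘ k ∘ k ∘ k, opp(k)) ∘ s(k, m, k), k ∘ m ∘ m ∘ r(opp(k), k ∘ m, m), k) ∘ r(opp(k) ∘ opp(k) ∘ opp(k) ∘ opp(k) ∘ opp(r(m, k, k)) ∘ opp(s(m, m, k)), r(opp(m) ∘ s(m, m, k), t(r(m, m, m)), k ∘ k ∘ k ∘ m ∘ m ∘ m ∘ r(m, m, k)), opp(k) ∘ opp(k) ∘ opp(m) ∘ opp(m)))
R3 matches:  uses r(k, r(k, m, k), k), s(m, m, k);  x := r(k, m, k), y := k
New term:  k ∘ k ∘ k ∘ k ∘ r(k, m, k) ∘ r(k, m, k) ∘ t(r(k ∘ m ∘ m ∘ m ∘ m ∘ r(r(k, m, k), k ∘ k ∘ k ∘ k, opp(k)) ∘ s(k, m, k), k ∘ m ∘ m ∘ r(opp(k), k ∘ m, m), k) ∘ r(opp(k) ∘ opp(k) ∘ opp(k) ∘ opp(k) ∘ opp(r(m, k, k)) ∘ opp(s(m, m, k)), r(opp(m) ∘ s(m, m, k), t(r(m, m, m)), k ∘ k ∘ k ∘ m ∘ m ∘ m ∘ r(m, m, k)), opp(k) ∘ opp(k) ∘ opp(m) ∘ opp(m)))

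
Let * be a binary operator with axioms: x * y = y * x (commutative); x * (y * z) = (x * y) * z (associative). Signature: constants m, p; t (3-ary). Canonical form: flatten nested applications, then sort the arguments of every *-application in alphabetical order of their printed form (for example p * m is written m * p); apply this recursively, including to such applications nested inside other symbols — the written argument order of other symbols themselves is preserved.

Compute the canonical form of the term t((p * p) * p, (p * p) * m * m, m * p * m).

Answer: t(p * p * p, m * m * p * p, m * m * p)

Derivation:
Descend into:  (p * p) * m * m
Un-nest:  p * p * m * m
Sort:  m * m * p * p
Rebuild:  t(p * p * p, m * m * p * p, m * m * p)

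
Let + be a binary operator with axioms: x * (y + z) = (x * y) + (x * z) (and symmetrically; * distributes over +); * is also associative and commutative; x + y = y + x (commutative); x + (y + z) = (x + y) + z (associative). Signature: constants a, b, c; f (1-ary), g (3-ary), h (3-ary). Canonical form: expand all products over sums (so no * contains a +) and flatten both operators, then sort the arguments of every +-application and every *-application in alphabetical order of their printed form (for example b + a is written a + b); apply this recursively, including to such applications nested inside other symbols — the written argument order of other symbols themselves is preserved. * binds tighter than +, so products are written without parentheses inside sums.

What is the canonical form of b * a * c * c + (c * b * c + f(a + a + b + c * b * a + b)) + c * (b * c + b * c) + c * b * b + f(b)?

Answer: a * b * c * c + b * b * c + b * c * c + b * c * c + b * c * c + f(a + a + a * b * c + b + b) + f(b)

Derivation:
Expand:  a * b * c * c + b * c * c + f(a + a + a * b * c + b + b) + b * c * c + b * c * c + b * b * c + f(b)
Sort arguments:  a * b * c * c + b * b * c + b * c * c + b * c * c + b * c * c + f(a + a + a * b * c + b + b) + f(b)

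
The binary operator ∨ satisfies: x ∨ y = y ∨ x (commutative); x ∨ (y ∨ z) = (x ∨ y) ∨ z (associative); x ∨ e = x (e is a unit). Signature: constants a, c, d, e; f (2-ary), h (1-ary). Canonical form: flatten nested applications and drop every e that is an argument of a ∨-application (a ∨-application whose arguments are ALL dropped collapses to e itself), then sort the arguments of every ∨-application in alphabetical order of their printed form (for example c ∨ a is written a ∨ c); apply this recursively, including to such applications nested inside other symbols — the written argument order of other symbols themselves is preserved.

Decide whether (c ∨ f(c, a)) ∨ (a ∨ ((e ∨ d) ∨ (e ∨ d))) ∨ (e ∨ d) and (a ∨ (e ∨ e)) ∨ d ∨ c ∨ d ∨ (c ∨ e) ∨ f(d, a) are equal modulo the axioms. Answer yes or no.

Answer: no — a ∨ c ∨ d ∨ d ∨ d ∨ f(c, a) vs a ∨ c ∨ c ∨ d ∨ d ∨ f(d, a)

Derivation:
Left:  (c ∨ f(c, a)) ∨ (a ∨ ((e ∨ d) ∨ (e ∨ d))) ∨ (e ∨ d)
  Merge nested applications:  c ∨ f(c, a) ∨ a ∨ e ∨ d ∨ e ∨ d ∨ e ∨ d
  Unit:  drop e (×3)
  Order the arguments:  a ∨ c ∨ d ∨ d ∨ d ∨ f(c, a)
Right:  (a ∨ (e ∨ e)) ∨ d ∨ c ∨ d ∨ (c ∨ e) ∨ f(d, a)
  Un-nest:  a ∨ e ∨ e ∨ d ∨ c ∨ d ∨ c ∨ e ∨ f(d, a)
  Units out:  drop e (×3)
  Sort arguments:  a ∨ c ∨ c ∨ d ∨ d ∨ f(d, a)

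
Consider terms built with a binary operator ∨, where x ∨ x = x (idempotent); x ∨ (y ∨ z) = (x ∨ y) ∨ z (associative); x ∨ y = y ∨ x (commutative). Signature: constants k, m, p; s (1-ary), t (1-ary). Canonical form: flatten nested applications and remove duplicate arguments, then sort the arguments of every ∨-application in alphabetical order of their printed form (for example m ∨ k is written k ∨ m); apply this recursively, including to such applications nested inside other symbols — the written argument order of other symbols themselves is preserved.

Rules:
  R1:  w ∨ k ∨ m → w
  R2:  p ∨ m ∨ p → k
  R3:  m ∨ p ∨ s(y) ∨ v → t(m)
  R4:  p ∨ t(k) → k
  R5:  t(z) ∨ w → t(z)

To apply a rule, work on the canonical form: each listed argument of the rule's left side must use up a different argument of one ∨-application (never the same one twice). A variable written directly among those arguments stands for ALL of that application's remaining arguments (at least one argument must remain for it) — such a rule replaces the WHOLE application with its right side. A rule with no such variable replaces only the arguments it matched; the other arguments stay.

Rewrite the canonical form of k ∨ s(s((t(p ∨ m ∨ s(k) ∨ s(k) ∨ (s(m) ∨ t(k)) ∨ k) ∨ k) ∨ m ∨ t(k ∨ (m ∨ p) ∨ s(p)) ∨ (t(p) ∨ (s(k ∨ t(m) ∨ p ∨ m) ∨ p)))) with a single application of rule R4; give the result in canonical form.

Answer: k ∨ s(s(k ∨ m ∨ p ∨ s(k ∨ m ∨ p ∨ t(m)) ∨ t(k ∨ m ∨ p ∨ s(p)) ∨ t(k ∨ m ∨ s(k) ∨ s(m)) ∨ t(p)))

Derivation:
Canonical form:  k ∨ s(s(k ∨ m ∨ p ∨ s(k ∨ m ∨ p ∨ t(m)) ∨ t(k ∨ m ∨ p ∨ s(k) ∨ s(m) ∨ t(k)) ∨ t(k ∨ m ∨ p ∨ s(p)) ∨ t(p)))
R4 matches:  uses p, t(k)
New term:  k ∨ s(s(k ∨ m ∨ p ∨ s(k ∨ m ∨ p ∨ t(m)) ∨ t(k ∨ m ∨ p ∨ s(p)) ∨ t(k ∨ m ∨ s(k) ∨ s(m)) ∨ t(p)))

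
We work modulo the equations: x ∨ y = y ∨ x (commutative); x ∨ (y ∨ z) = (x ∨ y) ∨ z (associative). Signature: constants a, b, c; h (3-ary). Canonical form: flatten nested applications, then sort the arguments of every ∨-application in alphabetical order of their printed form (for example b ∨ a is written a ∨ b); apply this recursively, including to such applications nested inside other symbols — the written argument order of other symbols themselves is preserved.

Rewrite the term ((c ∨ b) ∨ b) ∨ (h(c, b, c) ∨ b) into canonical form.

Answer: b ∨ b ∨ b ∨ c ∨ h(c, b, c)

Derivation:
Flatten:  c ∨ b ∨ b ∨ h(c, b, c) ∨ b
Sort:  b ∨ b ∨ b ∨ c ∨ h(c, b, c)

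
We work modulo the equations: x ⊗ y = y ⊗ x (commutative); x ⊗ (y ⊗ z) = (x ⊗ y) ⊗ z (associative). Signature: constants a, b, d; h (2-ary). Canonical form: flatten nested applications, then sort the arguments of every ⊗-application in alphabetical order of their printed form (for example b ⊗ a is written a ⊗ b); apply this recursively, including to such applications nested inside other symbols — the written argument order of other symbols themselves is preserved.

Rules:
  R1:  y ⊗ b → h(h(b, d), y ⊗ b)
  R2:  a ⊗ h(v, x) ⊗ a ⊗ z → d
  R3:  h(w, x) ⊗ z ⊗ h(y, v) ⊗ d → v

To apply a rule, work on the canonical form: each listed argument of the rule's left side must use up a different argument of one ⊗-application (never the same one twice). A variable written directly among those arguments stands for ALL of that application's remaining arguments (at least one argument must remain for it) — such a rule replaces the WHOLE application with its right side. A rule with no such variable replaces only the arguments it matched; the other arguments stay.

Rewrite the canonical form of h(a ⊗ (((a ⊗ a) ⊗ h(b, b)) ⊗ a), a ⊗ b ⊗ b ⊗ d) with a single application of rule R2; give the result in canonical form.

Canonical form:  h(a ⊗ a ⊗ a ⊗ a ⊗ h(b, b), a ⊗ b ⊗ b ⊗ d)
Match R2:  consume a, a, h(b, b);  v := b, x := b, z := a ⊗ a
The extension variable absorbs all remaining arguments, so the whole application is rewritten.
Result:  h(d, a ⊗ b ⊗ b ⊗ d)

Answer: h(d, a ⊗ b ⊗ b ⊗ d)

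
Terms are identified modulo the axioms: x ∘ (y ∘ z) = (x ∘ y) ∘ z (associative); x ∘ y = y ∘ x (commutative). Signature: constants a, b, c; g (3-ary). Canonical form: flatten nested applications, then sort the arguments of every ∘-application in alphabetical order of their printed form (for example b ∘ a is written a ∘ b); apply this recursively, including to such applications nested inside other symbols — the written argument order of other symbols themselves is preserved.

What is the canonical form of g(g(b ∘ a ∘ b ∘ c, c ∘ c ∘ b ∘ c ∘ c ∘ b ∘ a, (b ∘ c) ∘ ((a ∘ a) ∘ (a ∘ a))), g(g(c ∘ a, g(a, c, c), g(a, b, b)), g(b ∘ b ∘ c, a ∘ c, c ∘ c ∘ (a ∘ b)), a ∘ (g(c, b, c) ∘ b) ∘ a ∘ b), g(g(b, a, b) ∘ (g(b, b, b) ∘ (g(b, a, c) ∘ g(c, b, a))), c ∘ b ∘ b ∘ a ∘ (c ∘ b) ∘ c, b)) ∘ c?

Inside:  g(g(b ∘ a ∘ b ∘ c, c ∘ c ∘ b ∘ c ∘ c ∘ b ∘ a, (b ∘ c) ∘ ((a ∘ a) ∘ (a ∘ a))), g(g(c ∘ a, g(a, c, c), g(a, b, b)), g(b ∘ b ∘ c, a ∘ c, c ∘ c ∘ (a ∘ b)), a ∘ (g(c, b, c) ∘ b) ∘ a ∘ b), g(g(b, a, b) ∘ (g(b, b, b) ∘ (g(b, a, c) ∘ g(c, b, a))), c ∘ b ∘ b ∘ a ∘ (c ∘ b) ∘ c, b))  →  g(g(a ∘ b ∘ b ∘ c, a ∘ b ∘ b ∘ c ∘ c ∘ c ∘ c, a ∘ a ∘ a ∘ a ∘ b ∘ c), g(g(a ∘ c, g(a, c, c), g(a, b, b)), g(b ∘ b ∘ c, a ∘ c, a ∘ b ∘ c ∘ c), a ∘ a ∘ b ∘ b ∘ g(c, b, c)), g(g(b, a, b) ∘ g(b, a, c) ∘ g(b, b, b) ∘ g(c, b, a), a ∘ b ∘ b ∘ b ∘ c ∘ c ∘ c, b))
Order the arguments:  c ∘ g(g(a ∘ b ∘ b ∘ c, a ∘ b ∘ b ∘ c ∘ c ∘ c ∘ c, a ∘ a ∘ a ∘ a ∘ b ∘ c), g(g(a ∘ c, g(a, c, c), g(a, b, b)), g(b ∘ b ∘ c, a ∘ c, a ∘ b ∘ c ∘ c), a ∘ a ∘ b ∘ b ∘ g(c, b, c)), g(g(b, a, b) ∘ g(b, a, c) ∘ g(b, b, b) ∘ g(c, b, a), a ∘ b ∘ b ∘ b ∘ c ∘ c ∘ c, b))

Answer: c ∘ g(g(a ∘ b ∘ b ∘ c, a ∘ b ∘ b ∘ c ∘ c ∘ c ∘ c, a ∘ a ∘ a ∘ a ∘ b ∘ c), g(g(a ∘ c, g(a, c, c), g(a, b, b)), g(b ∘ b ∘ c, a ∘ c, a ∘ b ∘ c ∘ c), a ∘ a ∘ b ∘ b ∘ g(c, b, c)), g(g(b, a, b) ∘ g(b, a, c) ∘ g(b, b, b) ∘ g(c, b, a), a ∘ b ∘ b ∘ b ∘ c ∘ c ∘ c, b))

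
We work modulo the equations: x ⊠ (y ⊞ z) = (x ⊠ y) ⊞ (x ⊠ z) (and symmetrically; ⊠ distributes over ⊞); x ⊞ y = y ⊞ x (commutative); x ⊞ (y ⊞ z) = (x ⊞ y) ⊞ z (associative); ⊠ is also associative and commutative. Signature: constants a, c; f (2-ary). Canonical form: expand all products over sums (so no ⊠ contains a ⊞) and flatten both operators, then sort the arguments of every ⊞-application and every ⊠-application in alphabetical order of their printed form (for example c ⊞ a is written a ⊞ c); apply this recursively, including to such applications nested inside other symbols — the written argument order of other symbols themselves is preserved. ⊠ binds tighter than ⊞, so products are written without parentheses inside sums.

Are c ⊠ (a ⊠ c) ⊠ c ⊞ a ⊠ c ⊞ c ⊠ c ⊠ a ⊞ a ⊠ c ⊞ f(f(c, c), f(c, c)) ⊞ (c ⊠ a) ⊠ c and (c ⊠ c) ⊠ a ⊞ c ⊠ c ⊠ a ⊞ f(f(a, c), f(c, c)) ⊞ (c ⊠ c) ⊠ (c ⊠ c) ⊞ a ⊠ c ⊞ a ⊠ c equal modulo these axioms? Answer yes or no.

Left:  c ⊠ (a ⊠ c) ⊠ c ⊞ a ⊠ c ⊞ c ⊠ c ⊠ a ⊞ a ⊠ c ⊞ f(f(c, c), f(c, c)) ⊞ (c ⊠ a) ⊠ c
  Un-nest:  a ⊠ c ⊠ c ⊠ c ⊞ a ⊠ c ⊞ a ⊠ c ⊠ c ⊞ a ⊠ c ⊞ f(f(c, c), f(c, c)) ⊞ a ⊠ c ⊠ c
  Sort:  a ⊠ c ⊞ a ⊠ c ⊞ a ⊠ c ⊠ c ⊞ a ⊠ c ⊠ c ⊞ a ⊠ c ⊠ c ⊠ c ⊞ f(f(c, c), f(c, c))
Right:  (c ⊠ c) ⊠ a ⊞ c ⊠ c ⊠ a ⊞ f(f(a, c), f(c, c)) ⊞ (c ⊠ c) ⊠ (c ⊠ c) ⊞ a ⊠ c ⊞ a ⊠ c
  Un-nest:  a ⊠ c ⊠ c ⊞ a ⊠ c ⊠ c ⊞ f(f(a, c), f(c, c)) ⊞ c ⊠ c ⊠ c ⊠ c ⊞ a ⊠ c ⊞ a ⊠ c
  Sort arguments:  a ⊠ c ⊞ a ⊠ c ⊞ a ⊠ c ⊠ c ⊞ a ⊠ c ⊠ c ⊞ c ⊠ c ⊠ c ⊠ c ⊞ f(f(a, c), f(c, c))

Answer: no — a ⊠ c ⊞ a ⊠ c ⊞ a ⊠ c ⊠ c ⊞ a ⊠ c ⊠ c ⊞ a ⊠ c ⊠ c ⊠ c ⊞ f(f(c, c), f(c, c)) vs a ⊠ c ⊞ a ⊠ c ⊞ a ⊠ c ⊠ c ⊞ a ⊠ c ⊠ c ⊞ c ⊠ c ⊠ c ⊠ c ⊞ f(f(a, c), f(c, c))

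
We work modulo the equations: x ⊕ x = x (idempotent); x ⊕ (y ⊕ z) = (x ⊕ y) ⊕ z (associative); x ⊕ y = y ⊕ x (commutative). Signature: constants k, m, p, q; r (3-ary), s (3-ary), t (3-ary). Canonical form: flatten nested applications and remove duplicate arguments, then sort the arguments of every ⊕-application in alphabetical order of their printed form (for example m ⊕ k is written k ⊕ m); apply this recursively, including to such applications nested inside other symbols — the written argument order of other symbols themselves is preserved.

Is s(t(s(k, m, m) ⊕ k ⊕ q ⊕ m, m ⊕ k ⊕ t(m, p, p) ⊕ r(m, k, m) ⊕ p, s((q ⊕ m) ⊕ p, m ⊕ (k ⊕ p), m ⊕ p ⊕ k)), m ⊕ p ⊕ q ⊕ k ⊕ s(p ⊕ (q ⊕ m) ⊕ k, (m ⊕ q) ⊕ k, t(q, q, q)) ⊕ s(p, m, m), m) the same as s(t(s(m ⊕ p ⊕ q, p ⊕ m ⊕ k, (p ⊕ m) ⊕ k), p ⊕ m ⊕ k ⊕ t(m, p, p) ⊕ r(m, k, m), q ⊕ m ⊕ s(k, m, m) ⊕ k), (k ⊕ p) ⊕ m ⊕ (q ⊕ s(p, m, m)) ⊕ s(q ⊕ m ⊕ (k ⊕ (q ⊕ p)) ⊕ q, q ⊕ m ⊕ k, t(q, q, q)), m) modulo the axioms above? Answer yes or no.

Answer: no — s(t(k ⊕ m ⊕ q ⊕ s(k, m, m), k ⊕ m ⊕ p ⊕ r(m, k, m) ⊕ t(m, p, p), s(m ⊕ p ⊕ q, k ⊕ m ⊕ p, k ⊕ m ⊕ p)), k ⊕ m ⊕ p ⊕ q ⊕ s(k ⊕ m ⊕ p ⊕ q, k ⊕ m ⊕ q, t(q, q, q)) ⊕ s(p, m, m), m) vs s(t(s(m ⊕ p ⊕ q, k ⊕ m ⊕ p, k ⊕ m ⊕ p), k ⊕ m ⊕ p ⊕ r(m, k, m) ⊕ t(m, p, p), k ⊕ m ⊕ q ⊕ s(k, m, m)), k ⊕ m ⊕ p ⊕ q ⊕ s(k ⊕ m ⊕ p ⊕ q, k ⊕ m ⊕ q, t(q, q, q)) ⊕ s(p, m, m), m)

Derivation:
Left:  s(t(s(k, m, m) ⊕ k ⊕ q ⊕ m, m ⊕ k ⊕ t(m, p, p) ⊕ r(m, k, m) ⊕ p, s((q ⊕ m) ⊕ p, m ⊕ (k ⊕ p), m ⊕ p ⊕ k)), m ⊕ p ⊕ q ⊕ k ⊕ s(p ⊕ (q ⊕ m) ⊕ k, (m ⊕ q) ⊕ k, t(q, q, q)) ⊕ s(p, m, m), m)
  Focus inside:  m ⊕ p ⊕ q ⊕ k ⊕ s(p ⊕ (q ⊕ m) ⊕ k, (m ⊕ q) ⊕ k, t(q, q, q)) ⊕ s(p, m, m)
  Simplify inside:  s(p ⊕ (q ⊕ m) ⊕ k, (m ⊕ q) ⊕ k, t(q, q, q))  →  s(k ⊕ m ⊕ p ⊕ q, k ⊕ m ⊕ q, t(q, q, q))
  Sort:  k ⊕ m ⊕ p ⊕ q ⊕ s(k ⊕ m ⊕ p ⊕ q, k ⊕ m ⊕ q, t(q, q, q)) ⊕ s(p, m, m)
  Put back:  s(t(k ⊕ m ⊕ q ⊕ s(k, m, m), k ⊕ m ⊕ p ⊕ r(m, k, m) ⊕ t(m, p, p), s(m ⊕ p ⊕ q, k ⊕ m ⊕ p, k ⊕ m ⊕ p)), k ⊕ m ⊕ p ⊕ q ⊕ s(k ⊕ m ⊕ p ⊕ q, k ⊕ m ⊕ q, t(q, q, q)) ⊕ s(p, m, m), m)
Right:  s(t(s(m ⊕ p ⊕ q, p ⊕ m ⊕ k, (p ⊕ m) ⊕ k), p ⊕ m ⊕ k ⊕ t(m, p, p) ⊕ r(m, k, m), q ⊕ m ⊕ s(k, m, m) ⊕ k), (k ⊕ p) ⊕ m ⊕ (q ⊕ s(p, m, m)) ⊕ s(q ⊕ m ⊕ (k ⊕ (q ⊕ p)) ⊕ q, q ⊕ m ⊕ k, t(q, q, q)), m)
  Descend into:  (k ⊕ p) ⊕ m ⊕ (q ⊕ s(p, m, m)) ⊕ s(q ⊕ m ⊕ (k ⊕ (q ⊕ p)) ⊕ q, q ⊕ m ⊕ k, t(q, q, q))
  Un-nest:  k ⊕ p ⊕ m ⊕ q ⊕ s(p, m, m) ⊕ s(q ⊕ m ⊕ (k ⊕ (q ⊕ p)) ⊕ q, q ⊕ m ⊕ k, t(q, q, q))
  Simplify inside:  s(q ⊕ m ⊕ (k ⊕ (q ⊕ p)) ⊕ q, q ⊕ m ⊕ k, t(q, q, q))  →  s(k ⊕ m ⊕ p ⊕ q, k ⊕ m ⊕ q, t(q, q, q))
  Order the arguments:  k ⊕ m ⊕ p ⊕ q ⊕ s(k ⊕ m ⊕ p ⊕ q, k ⊕ m ⊕ q, t(q, q, q)) ⊕ s(p, m, m)
  Reassemble:  s(t(s(m ⊕ p ⊕ q, k ⊕ m ⊕ p, k ⊕ m ⊕ p), k ⊕ m ⊕ p ⊕ r(m, k, m) ⊕ t(m, p, p), k ⊕ m ⊕ q ⊕ s(k, m, m)), k ⊕ m ⊕ p ⊕ q ⊕ s(k ⊕ m ⊕ p ⊕ q, k ⊕ m ⊕ q, t(q, q, q)) ⊕ s(p, m, m), m)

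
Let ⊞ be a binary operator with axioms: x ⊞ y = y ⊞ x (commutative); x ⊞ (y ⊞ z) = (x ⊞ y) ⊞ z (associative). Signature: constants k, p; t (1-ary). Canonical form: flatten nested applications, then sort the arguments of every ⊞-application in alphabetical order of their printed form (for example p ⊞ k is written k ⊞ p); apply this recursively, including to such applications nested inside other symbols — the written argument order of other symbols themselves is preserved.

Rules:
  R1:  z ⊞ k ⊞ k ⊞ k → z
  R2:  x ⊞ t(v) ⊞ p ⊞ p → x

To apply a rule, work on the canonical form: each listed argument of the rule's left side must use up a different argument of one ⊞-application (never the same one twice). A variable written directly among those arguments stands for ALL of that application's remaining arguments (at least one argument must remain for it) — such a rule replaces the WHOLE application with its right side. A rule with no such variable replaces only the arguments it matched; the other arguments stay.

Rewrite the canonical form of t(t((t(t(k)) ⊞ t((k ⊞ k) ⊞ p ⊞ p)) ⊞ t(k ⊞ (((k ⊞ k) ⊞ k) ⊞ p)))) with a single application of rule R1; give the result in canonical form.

Canonical form:  t(t(t(k ⊞ k ⊞ k ⊞ k ⊞ p) ⊞ t(k ⊞ k ⊞ p ⊞ p) ⊞ t(t(k))))
Match R1:  consume k, k, k;  z := k ⊞ p
The extension variable absorbs all remaining arguments, so the whole application is rewritten.
Result:  t(t(t(k ⊞ k ⊞ p ⊞ p) ⊞ t(k ⊞ p) ⊞ t(t(k))))

Answer: t(t(t(k ⊞ k ⊞ p ⊞ p) ⊞ t(k ⊞ p) ⊞ t(t(k))))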